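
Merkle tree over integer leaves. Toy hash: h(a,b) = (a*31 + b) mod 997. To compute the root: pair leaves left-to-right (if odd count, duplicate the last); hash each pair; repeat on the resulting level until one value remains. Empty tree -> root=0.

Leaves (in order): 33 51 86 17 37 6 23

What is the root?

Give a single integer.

L0: [33, 51, 86, 17, 37, 6, 23]
L1: h(33,51)=(33*31+51)%997=77 h(86,17)=(86*31+17)%997=689 h(37,6)=(37*31+6)%997=156 h(23,23)=(23*31+23)%997=736 -> [77, 689, 156, 736]
L2: h(77,689)=(77*31+689)%997=85 h(156,736)=(156*31+736)%997=587 -> [85, 587]
L3: h(85,587)=(85*31+587)%997=231 -> [231]

Answer: 231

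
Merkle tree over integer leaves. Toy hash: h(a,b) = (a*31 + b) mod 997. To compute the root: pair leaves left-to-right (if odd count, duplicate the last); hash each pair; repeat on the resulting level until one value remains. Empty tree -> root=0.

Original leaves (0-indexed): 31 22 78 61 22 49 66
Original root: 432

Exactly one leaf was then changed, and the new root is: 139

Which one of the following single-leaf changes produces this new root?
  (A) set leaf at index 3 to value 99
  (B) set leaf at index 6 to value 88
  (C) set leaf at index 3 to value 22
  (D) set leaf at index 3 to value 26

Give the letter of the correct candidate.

Original leaves: [31, 22, 78, 61, 22, 49, 66]
Target new root: 139
Try each candidate change and compute the resulting root:
Candidate A: set leaf[3] = 99 -> leaves = [31, 22, 78, 99, 22, 49, 66]
  L0: [31, 22, 78, 99, 22, 49, 66]
  L1: h(31,22)=(31*31+22)%997=983 h(78,99)=(78*31+99)%997=523 h(22,49)=(22*31+49)%997=731 h(66,66)=(66*31+66)%997=118 -> [983, 523, 731, 118]
  L2: h(983,523)=(983*31+523)%997=89 h(731,118)=(731*31+118)%997=845 -> [89, 845]
  L3: h(89,845)=(89*31+845)%997=613 -> [613]
  root = 613 != target 139
Candidate B: set leaf[6] = 88 -> leaves = [31, 22, 78, 61, 22, 49, 88]
  L0: [31, 22, 78, 61, 22, 49, 88]
  L1: h(31,22)=(31*31+22)%997=983 h(78,61)=(78*31+61)%997=485 h(22,49)=(22*31+49)%997=731 h(88,88)=(88*31+88)%997=822 -> [983, 485, 731, 822]
  L2: h(983,485)=(983*31+485)%997=51 h(731,822)=(731*31+822)%997=552 -> [51, 552]
  L3: h(51,552)=(51*31+552)%997=139 -> [139]
  root = 139 == target 139  ** MATCH **
Candidate C: set leaf[3] = 22 -> leaves = [31, 22, 78, 22, 22, 49, 66]
  L0: [31, 22, 78, 22, 22, 49, 66]
  L1: h(31,22)=(31*31+22)%997=983 h(78,22)=(78*31+22)%997=446 h(22,49)=(22*31+49)%997=731 h(66,66)=(66*31+66)%997=118 -> [983, 446, 731, 118]
  L2: h(983,446)=(983*31+446)%997=12 h(731,118)=(731*31+118)%997=845 -> [12, 845]
  L3: h(12,845)=(12*31+845)%997=220 -> [220]
  root = 220 != target 139
Candidate D: set leaf[3] = 26 -> leaves = [31, 22, 78, 26, 22, 49, 66]
  L0: [31, 22, 78, 26, 22, 49, 66]
  L1: h(31,22)=(31*31+22)%997=983 h(78,26)=(78*31+26)%997=450 h(22,49)=(22*31+49)%997=731 h(66,66)=(66*31+66)%997=118 -> [983, 450, 731, 118]
  L2: h(983,450)=(983*31+450)%997=16 h(731,118)=(731*31+118)%997=845 -> [16, 845]
  L3: h(16,845)=(16*31+845)%997=344 -> [344]
  root = 344 != target 139
Candidate B produces the target root.

Answer: B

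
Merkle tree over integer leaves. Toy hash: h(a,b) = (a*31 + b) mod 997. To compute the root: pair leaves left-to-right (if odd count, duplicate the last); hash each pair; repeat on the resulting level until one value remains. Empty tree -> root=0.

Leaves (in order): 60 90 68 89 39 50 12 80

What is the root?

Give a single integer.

L0: [60, 90, 68, 89, 39, 50, 12, 80]
L1: h(60,90)=(60*31+90)%997=953 h(68,89)=(68*31+89)%997=203 h(39,50)=(39*31+50)%997=262 h(12,80)=(12*31+80)%997=452 -> [953, 203, 262, 452]
L2: h(953,203)=(953*31+203)%997=833 h(262,452)=(262*31+452)%997=598 -> [833, 598]
L3: h(833,598)=(833*31+598)%997=499 -> [499]

Answer: 499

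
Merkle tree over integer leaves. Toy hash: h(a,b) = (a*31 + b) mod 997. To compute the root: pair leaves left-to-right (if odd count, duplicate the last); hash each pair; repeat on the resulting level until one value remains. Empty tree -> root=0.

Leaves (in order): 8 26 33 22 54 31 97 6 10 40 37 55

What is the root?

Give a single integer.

Answer: 505

Derivation:
L0: [8, 26, 33, 22, 54, 31, 97, 6, 10, 40, 37, 55]
L1: h(8,26)=(8*31+26)%997=274 h(33,22)=(33*31+22)%997=48 h(54,31)=(54*31+31)%997=708 h(97,6)=(97*31+6)%997=22 h(10,40)=(10*31+40)%997=350 h(37,55)=(37*31+55)%997=205 -> [274, 48, 708, 22, 350, 205]
L2: h(274,48)=(274*31+48)%997=566 h(708,22)=(708*31+22)%997=36 h(350,205)=(350*31+205)%997=88 -> [566, 36, 88]
L3: h(566,36)=(566*31+36)%997=633 h(88,88)=(88*31+88)%997=822 -> [633, 822]
L4: h(633,822)=(633*31+822)%997=505 -> [505]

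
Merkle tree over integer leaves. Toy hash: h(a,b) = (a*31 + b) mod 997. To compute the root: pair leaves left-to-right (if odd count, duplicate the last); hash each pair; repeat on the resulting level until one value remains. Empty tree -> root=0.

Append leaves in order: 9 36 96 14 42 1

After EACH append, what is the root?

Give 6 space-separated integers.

Answer: 9 315 873 791 730 415

Derivation:
After append 9 (leaves=[9]):
  L0: [9]
  root=9
After append 36 (leaves=[9, 36]):
  L0: [9, 36]
  L1: h(9,36)=(9*31+36)%997=315 -> [315]
  root=315
After append 96 (leaves=[9, 36, 96]):
  L0: [9, 36, 96]
  L1: h(9,36)=(9*31+36)%997=315 h(96,96)=(96*31+96)%997=81 -> [315, 81]
  L2: h(315,81)=(315*31+81)%997=873 -> [873]
  root=873
After append 14 (leaves=[9, 36, 96, 14]):
  L0: [9, 36, 96, 14]
  L1: h(9,36)=(9*31+36)%997=315 h(96,14)=(96*31+14)%997=996 -> [315, 996]
  L2: h(315,996)=(315*31+996)%997=791 -> [791]
  root=791
After append 42 (leaves=[9, 36, 96, 14, 42]):
  L0: [9, 36, 96, 14, 42]
  L1: h(9,36)=(9*31+36)%997=315 h(96,14)=(96*31+14)%997=996 h(42,42)=(42*31+42)%997=347 -> [315, 996, 347]
  L2: h(315,996)=(315*31+996)%997=791 h(347,347)=(347*31+347)%997=137 -> [791, 137]
  L3: h(791,137)=(791*31+137)%997=730 -> [730]
  root=730
After append 1 (leaves=[9, 36, 96, 14, 42, 1]):
  L0: [9, 36, 96, 14, 42, 1]
  L1: h(9,36)=(9*31+36)%997=315 h(96,14)=(96*31+14)%997=996 h(42,1)=(42*31+1)%997=306 -> [315, 996, 306]
  L2: h(315,996)=(315*31+996)%997=791 h(306,306)=(306*31+306)%997=819 -> [791, 819]
  L3: h(791,819)=(791*31+819)%997=415 -> [415]
  root=415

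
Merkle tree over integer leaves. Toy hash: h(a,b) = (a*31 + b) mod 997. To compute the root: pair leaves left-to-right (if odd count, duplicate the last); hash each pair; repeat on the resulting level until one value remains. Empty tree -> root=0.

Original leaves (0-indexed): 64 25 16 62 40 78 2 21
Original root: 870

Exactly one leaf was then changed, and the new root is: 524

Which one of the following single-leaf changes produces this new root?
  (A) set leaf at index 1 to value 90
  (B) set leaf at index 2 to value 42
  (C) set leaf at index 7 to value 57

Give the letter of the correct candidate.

Answer: A

Derivation:
Original leaves: [64, 25, 16, 62, 40, 78, 2, 21]
Target new root: 524
Try each candidate change and compute the resulting root:
Candidate A: set leaf[1] = 90 -> leaves = [64, 90, 16, 62, 40, 78, 2, 21]
  L0: [64, 90, 16, 62, 40, 78, 2, 21]
  L1: h(64,90)=(64*31+90)%997=80 h(16,62)=(16*31+62)%997=558 h(40,78)=(40*31+78)%997=321 h(2,21)=(2*31+21)%997=83 -> [80, 558, 321, 83]
  L2: h(80,558)=(80*31+558)%997=47 h(321,83)=(321*31+83)%997=64 -> [47, 64]
  L3: h(47,64)=(47*31+64)%997=524 -> [524]
  root = 524 == target 524  ** MATCH **
Candidate B: set leaf[2] = 42 -> leaves = [64, 25, 42, 62, 40, 78, 2, 21]
  L0: [64, 25, 42, 62, 40, 78, 2, 21]
  L1: h(64,25)=(64*31+25)%997=15 h(42,62)=(42*31+62)%997=367 h(40,78)=(40*31+78)%997=321 h(2,21)=(2*31+21)%997=83 -> [15, 367, 321, 83]
  L2: h(15,367)=(15*31+367)%997=832 h(321,83)=(321*31+83)%997=64 -> [832, 64]
  L3: h(832,64)=(832*31+64)%997=931 -> [931]
  root = 931 != target 524
Candidate C: set leaf[7] = 57 -> leaves = [64, 25, 16, 62, 40, 78, 2, 57]
  L0: [64, 25, 16, 62, 40, 78, 2, 57]
  L1: h(64,25)=(64*31+25)%997=15 h(16,62)=(16*31+62)%997=558 h(40,78)=(40*31+78)%997=321 h(2,57)=(2*31+57)%997=119 -> [15, 558, 321, 119]
  L2: h(15,558)=(15*31+558)%997=26 h(321,119)=(321*31+119)%997=100 -> [26, 100]
  L3: h(26,100)=(26*31+100)%997=906 -> [906]
  root = 906 != target 524
Candidate A produces the target root.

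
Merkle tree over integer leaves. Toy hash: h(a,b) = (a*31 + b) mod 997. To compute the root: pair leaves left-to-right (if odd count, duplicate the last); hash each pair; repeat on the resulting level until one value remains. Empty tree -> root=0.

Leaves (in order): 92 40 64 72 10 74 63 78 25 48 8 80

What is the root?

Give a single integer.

Answer: 262

Derivation:
L0: [92, 40, 64, 72, 10, 74, 63, 78, 25, 48, 8, 80]
L1: h(92,40)=(92*31+40)%997=898 h(64,72)=(64*31+72)%997=62 h(10,74)=(10*31+74)%997=384 h(63,78)=(63*31+78)%997=37 h(25,48)=(25*31+48)%997=823 h(8,80)=(8*31+80)%997=328 -> [898, 62, 384, 37, 823, 328]
L2: h(898,62)=(898*31+62)%997=981 h(384,37)=(384*31+37)%997=974 h(823,328)=(823*31+328)%997=916 -> [981, 974, 916]
L3: h(981,974)=(981*31+974)%997=478 h(916,916)=(916*31+916)%997=399 -> [478, 399]
L4: h(478,399)=(478*31+399)%997=262 -> [262]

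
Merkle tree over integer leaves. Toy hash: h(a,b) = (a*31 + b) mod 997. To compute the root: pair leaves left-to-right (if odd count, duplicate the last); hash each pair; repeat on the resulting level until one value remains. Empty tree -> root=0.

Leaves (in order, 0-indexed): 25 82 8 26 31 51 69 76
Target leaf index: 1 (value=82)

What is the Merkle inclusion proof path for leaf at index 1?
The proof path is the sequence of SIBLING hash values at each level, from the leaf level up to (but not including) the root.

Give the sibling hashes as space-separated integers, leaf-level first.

L0 (leaves): [25, 82, 8, 26, 31, 51, 69, 76], target index=1
L1: h(25,82)=(25*31+82)%997=857 [pair 0] h(8,26)=(8*31+26)%997=274 [pair 1] h(31,51)=(31*31+51)%997=15 [pair 2] h(69,76)=(69*31+76)%997=221 [pair 3] -> [857, 274, 15, 221]
  Sibling for proof at L0: 25
L2: h(857,274)=(857*31+274)%997=919 [pair 0] h(15,221)=(15*31+221)%997=686 [pair 1] -> [919, 686]
  Sibling for proof at L1: 274
L3: h(919,686)=(919*31+686)%997=262 [pair 0] -> [262]
  Sibling for proof at L2: 686
Root: 262
Proof path (sibling hashes from leaf to root): [25, 274, 686]

Answer: 25 274 686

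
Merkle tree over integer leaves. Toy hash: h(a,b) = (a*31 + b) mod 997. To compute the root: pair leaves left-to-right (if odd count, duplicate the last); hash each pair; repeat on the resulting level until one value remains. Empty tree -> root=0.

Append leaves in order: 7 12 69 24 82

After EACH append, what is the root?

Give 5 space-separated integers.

Answer: 7 229 334 289 206

Derivation:
After append 7 (leaves=[7]):
  L0: [7]
  root=7
After append 12 (leaves=[7, 12]):
  L0: [7, 12]
  L1: h(7,12)=(7*31+12)%997=229 -> [229]
  root=229
After append 69 (leaves=[7, 12, 69]):
  L0: [7, 12, 69]
  L1: h(7,12)=(7*31+12)%997=229 h(69,69)=(69*31+69)%997=214 -> [229, 214]
  L2: h(229,214)=(229*31+214)%997=334 -> [334]
  root=334
After append 24 (leaves=[7, 12, 69, 24]):
  L0: [7, 12, 69, 24]
  L1: h(7,12)=(7*31+12)%997=229 h(69,24)=(69*31+24)%997=169 -> [229, 169]
  L2: h(229,169)=(229*31+169)%997=289 -> [289]
  root=289
After append 82 (leaves=[7, 12, 69, 24, 82]):
  L0: [7, 12, 69, 24, 82]
  L1: h(7,12)=(7*31+12)%997=229 h(69,24)=(69*31+24)%997=169 h(82,82)=(82*31+82)%997=630 -> [229, 169, 630]
  L2: h(229,169)=(229*31+169)%997=289 h(630,630)=(630*31+630)%997=220 -> [289, 220]
  L3: h(289,220)=(289*31+220)%997=206 -> [206]
  root=206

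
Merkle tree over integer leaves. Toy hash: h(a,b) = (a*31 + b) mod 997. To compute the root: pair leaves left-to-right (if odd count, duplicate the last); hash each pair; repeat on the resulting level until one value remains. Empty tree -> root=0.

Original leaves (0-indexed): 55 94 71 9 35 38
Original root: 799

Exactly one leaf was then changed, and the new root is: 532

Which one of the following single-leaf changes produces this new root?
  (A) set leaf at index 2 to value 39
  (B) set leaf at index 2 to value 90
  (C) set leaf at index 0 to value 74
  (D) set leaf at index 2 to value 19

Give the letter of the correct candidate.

Answer: C

Derivation:
Original leaves: [55, 94, 71, 9, 35, 38]
Target new root: 532
Try each candidate change and compute the resulting root:
Candidate A: set leaf[2] = 39 -> leaves = [55, 94, 39, 9, 35, 38]
  L0: [55, 94, 39, 9, 35, 38]
  L1: h(55,94)=(55*31+94)%997=802 h(39,9)=(39*31+9)%997=221 h(35,38)=(35*31+38)%997=126 -> [802, 221, 126]
  L2: h(802,221)=(802*31+221)%997=158 h(126,126)=(126*31+126)%997=44 -> [158, 44]
  L3: h(158,44)=(158*31+44)%997=954 -> [954]
  root = 954 != target 532
Candidate B: set leaf[2] = 90 -> leaves = [55, 94, 90, 9, 35, 38]
  L0: [55, 94, 90, 9, 35, 38]
  L1: h(55,94)=(55*31+94)%997=802 h(90,9)=(90*31+9)%997=805 h(35,38)=(35*31+38)%997=126 -> [802, 805, 126]
  L2: h(802,805)=(802*31+805)%997=742 h(126,126)=(126*31+126)%997=44 -> [742, 44]
  L3: h(742,44)=(742*31+44)%997=115 -> [115]
  root = 115 != target 532
Candidate C: set leaf[0] = 74 -> leaves = [74, 94, 71, 9, 35, 38]
  L0: [74, 94, 71, 9, 35, 38]
  L1: h(74,94)=(74*31+94)%997=394 h(71,9)=(71*31+9)%997=216 h(35,38)=(35*31+38)%997=126 -> [394, 216, 126]
  L2: h(394,216)=(394*31+216)%997=466 h(126,126)=(126*31+126)%997=44 -> [466, 44]
  L3: h(466,44)=(466*31+44)%997=532 -> [532]
  root = 532 == target 532  ** MATCH **
Candidate D: set leaf[2] = 19 -> leaves = [55, 94, 19, 9, 35, 38]
  L0: [55, 94, 19, 9, 35, 38]
  L1: h(55,94)=(55*31+94)%997=802 h(19,9)=(19*31+9)%997=598 h(35,38)=(35*31+38)%997=126 -> [802, 598, 126]
  L2: h(802,598)=(802*31+598)%997=535 h(126,126)=(126*31+126)%997=44 -> [535, 44]
  L3: h(535,44)=(535*31+44)%997=677 -> [677]
  root = 677 != target 532
Candidate C produces the target root.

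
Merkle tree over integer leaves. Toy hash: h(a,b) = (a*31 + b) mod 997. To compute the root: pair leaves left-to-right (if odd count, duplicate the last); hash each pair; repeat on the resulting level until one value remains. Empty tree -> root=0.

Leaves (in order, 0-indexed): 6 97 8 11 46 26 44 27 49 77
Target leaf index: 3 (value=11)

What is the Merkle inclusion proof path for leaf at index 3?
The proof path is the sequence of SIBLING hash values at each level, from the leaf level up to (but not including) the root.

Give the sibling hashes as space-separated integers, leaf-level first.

L0 (leaves): [6, 97, 8, 11, 46, 26, 44, 27, 49, 77], target index=3
L1: h(6,97)=(6*31+97)%997=283 [pair 0] h(8,11)=(8*31+11)%997=259 [pair 1] h(46,26)=(46*31+26)%997=455 [pair 2] h(44,27)=(44*31+27)%997=394 [pair 3] h(49,77)=(49*31+77)%997=599 [pair 4] -> [283, 259, 455, 394, 599]
  Sibling for proof at L0: 8
L2: h(283,259)=(283*31+259)%997=59 [pair 0] h(455,394)=(455*31+394)%997=541 [pair 1] h(599,599)=(599*31+599)%997=225 [pair 2] -> [59, 541, 225]
  Sibling for proof at L1: 283
L3: h(59,541)=(59*31+541)%997=376 [pair 0] h(225,225)=(225*31+225)%997=221 [pair 1] -> [376, 221]
  Sibling for proof at L2: 541
L4: h(376,221)=(376*31+221)%997=910 [pair 0] -> [910]
  Sibling for proof at L3: 221
Root: 910
Proof path (sibling hashes from leaf to root): [8, 283, 541, 221]

Answer: 8 283 541 221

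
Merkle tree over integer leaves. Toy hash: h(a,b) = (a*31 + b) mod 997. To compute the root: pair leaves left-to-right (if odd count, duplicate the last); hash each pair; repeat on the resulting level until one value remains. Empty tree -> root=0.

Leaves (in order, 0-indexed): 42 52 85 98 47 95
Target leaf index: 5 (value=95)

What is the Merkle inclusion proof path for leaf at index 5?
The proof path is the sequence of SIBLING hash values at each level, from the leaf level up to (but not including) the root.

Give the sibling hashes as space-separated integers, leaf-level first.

L0 (leaves): [42, 52, 85, 98, 47, 95], target index=5
L1: h(42,52)=(42*31+52)%997=357 [pair 0] h(85,98)=(85*31+98)%997=739 [pair 1] h(47,95)=(47*31+95)%997=555 [pair 2] -> [357, 739, 555]
  Sibling for proof at L0: 47
L2: h(357,739)=(357*31+739)%997=839 [pair 0] h(555,555)=(555*31+555)%997=811 [pair 1] -> [839, 811]
  Sibling for proof at L1: 555
L3: h(839,811)=(839*31+811)%997=898 [pair 0] -> [898]
  Sibling for proof at L2: 839
Root: 898
Proof path (sibling hashes from leaf to root): [47, 555, 839]

Answer: 47 555 839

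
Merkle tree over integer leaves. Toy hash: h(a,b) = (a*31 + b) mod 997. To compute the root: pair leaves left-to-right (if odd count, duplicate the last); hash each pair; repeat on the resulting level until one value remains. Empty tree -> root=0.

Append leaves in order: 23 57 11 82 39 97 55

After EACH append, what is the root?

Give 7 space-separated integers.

Answer: 23 770 294 365 404 266 720

Derivation:
After append 23 (leaves=[23]):
  L0: [23]
  root=23
After append 57 (leaves=[23, 57]):
  L0: [23, 57]
  L1: h(23,57)=(23*31+57)%997=770 -> [770]
  root=770
After append 11 (leaves=[23, 57, 11]):
  L0: [23, 57, 11]
  L1: h(23,57)=(23*31+57)%997=770 h(11,11)=(11*31+11)%997=352 -> [770, 352]
  L2: h(770,352)=(770*31+352)%997=294 -> [294]
  root=294
After append 82 (leaves=[23, 57, 11, 82]):
  L0: [23, 57, 11, 82]
  L1: h(23,57)=(23*31+57)%997=770 h(11,82)=(11*31+82)%997=423 -> [770, 423]
  L2: h(770,423)=(770*31+423)%997=365 -> [365]
  root=365
After append 39 (leaves=[23, 57, 11, 82, 39]):
  L0: [23, 57, 11, 82, 39]
  L1: h(23,57)=(23*31+57)%997=770 h(11,82)=(11*31+82)%997=423 h(39,39)=(39*31+39)%997=251 -> [770, 423, 251]
  L2: h(770,423)=(770*31+423)%997=365 h(251,251)=(251*31+251)%997=56 -> [365, 56]
  L3: h(365,56)=(365*31+56)%997=404 -> [404]
  root=404
After append 97 (leaves=[23, 57, 11, 82, 39, 97]):
  L0: [23, 57, 11, 82, 39, 97]
  L1: h(23,57)=(23*31+57)%997=770 h(11,82)=(11*31+82)%997=423 h(39,97)=(39*31+97)%997=309 -> [770, 423, 309]
  L2: h(770,423)=(770*31+423)%997=365 h(309,309)=(309*31+309)%997=915 -> [365, 915]
  L3: h(365,915)=(365*31+915)%997=266 -> [266]
  root=266
After append 55 (leaves=[23, 57, 11, 82, 39, 97, 55]):
  L0: [23, 57, 11, 82, 39, 97, 55]
  L1: h(23,57)=(23*31+57)%997=770 h(11,82)=(11*31+82)%997=423 h(39,97)=(39*31+97)%997=309 h(55,55)=(55*31+55)%997=763 -> [770, 423, 309, 763]
  L2: h(770,423)=(770*31+423)%997=365 h(309,763)=(309*31+763)%997=372 -> [365, 372]
  L3: h(365,372)=(365*31+372)%997=720 -> [720]
  root=720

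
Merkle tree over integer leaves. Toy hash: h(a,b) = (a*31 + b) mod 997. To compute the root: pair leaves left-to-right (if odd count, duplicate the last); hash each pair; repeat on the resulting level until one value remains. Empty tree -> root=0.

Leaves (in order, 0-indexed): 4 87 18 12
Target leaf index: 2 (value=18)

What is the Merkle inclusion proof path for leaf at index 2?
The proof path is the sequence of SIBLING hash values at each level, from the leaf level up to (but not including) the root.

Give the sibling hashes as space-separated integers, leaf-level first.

Answer: 12 211

Derivation:
L0 (leaves): [4, 87, 18, 12], target index=2
L1: h(4,87)=(4*31+87)%997=211 [pair 0] h(18,12)=(18*31+12)%997=570 [pair 1] -> [211, 570]
  Sibling for proof at L0: 12
L2: h(211,570)=(211*31+570)%997=132 [pair 0] -> [132]
  Sibling for proof at L1: 211
Root: 132
Proof path (sibling hashes from leaf to root): [12, 211]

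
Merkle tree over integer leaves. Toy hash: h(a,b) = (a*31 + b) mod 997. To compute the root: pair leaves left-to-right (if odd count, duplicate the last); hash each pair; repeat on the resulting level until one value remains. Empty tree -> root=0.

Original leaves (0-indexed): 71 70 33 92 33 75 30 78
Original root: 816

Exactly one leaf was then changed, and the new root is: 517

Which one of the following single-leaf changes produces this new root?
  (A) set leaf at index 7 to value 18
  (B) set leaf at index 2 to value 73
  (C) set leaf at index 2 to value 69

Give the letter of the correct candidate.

Answer: C

Derivation:
Original leaves: [71, 70, 33, 92, 33, 75, 30, 78]
Target new root: 517
Try each candidate change and compute the resulting root:
Candidate A: set leaf[7] = 18 -> leaves = [71, 70, 33, 92, 33, 75, 30, 18]
  L0: [71, 70, 33, 92, 33, 75, 30, 18]
  L1: h(71,70)=(71*31+70)%997=277 h(33,92)=(33*31+92)%997=118 h(33,75)=(33*31+75)%997=101 h(30,18)=(30*31+18)%997=948 -> [277, 118, 101, 948]
  L2: h(277,118)=(277*31+118)%997=729 h(101,948)=(101*31+948)%997=91 -> [729, 91]
  L3: h(729,91)=(729*31+91)%997=756 -> [756]
  root = 756 != target 517
Candidate B: set leaf[2] = 73 -> leaves = [71, 70, 73, 92, 33, 75, 30, 78]
  L0: [71, 70, 73, 92, 33, 75, 30, 78]
  L1: h(71,70)=(71*31+70)%997=277 h(73,92)=(73*31+92)%997=361 h(33,75)=(33*31+75)%997=101 h(30,78)=(30*31+78)%997=11 -> [277, 361, 101, 11]
  L2: h(277,361)=(277*31+361)%997=972 h(101,11)=(101*31+11)%997=151 -> [972, 151]
  L3: h(972,151)=(972*31+151)%997=373 -> [373]
  root = 373 != target 517
Candidate C: set leaf[2] = 69 -> leaves = [71, 70, 69, 92, 33, 75, 30, 78]
  L0: [71, 70, 69, 92, 33, 75, 30, 78]
  L1: h(71,70)=(71*31+70)%997=277 h(69,92)=(69*31+92)%997=237 h(33,75)=(33*31+75)%997=101 h(30,78)=(30*31+78)%997=11 -> [277, 237, 101, 11]
  L2: h(277,237)=(277*31+237)%997=848 h(101,11)=(101*31+11)%997=151 -> [848, 151]
  L3: h(848,151)=(848*31+151)%997=517 -> [517]
  root = 517 == target 517  ** MATCH **
Candidate C produces the target root.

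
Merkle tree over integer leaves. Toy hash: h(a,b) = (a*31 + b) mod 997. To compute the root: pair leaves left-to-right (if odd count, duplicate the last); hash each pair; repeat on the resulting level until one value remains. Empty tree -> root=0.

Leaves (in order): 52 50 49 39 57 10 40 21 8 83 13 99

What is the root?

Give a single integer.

Answer: 864

Derivation:
L0: [52, 50, 49, 39, 57, 10, 40, 21, 8, 83, 13, 99]
L1: h(52,50)=(52*31+50)%997=665 h(49,39)=(49*31+39)%997=561 h(57,10)=(57*31+10)%997=780 h(40,21)=(40*31+21)%997=264 h(8,83)=(8*31+83)%997=331 h(13,99)=(13*31+99)%997=502 -> [665, 561, 780, 264, 331, 502]
L2: h(665,561)=(665*31+561)%997=239 h(780,264)=(780*31+264)%997=516 h(331,502)=(331*31+502)%997=793 -> [239, 516, 793]
L3: h(239,516)=(239*31+516)%997=946 h(793,793)=(793*31+793)%997=451 -> [946, 451]
L4: h(946,451)=(946*31+451)%997=864 -> [864]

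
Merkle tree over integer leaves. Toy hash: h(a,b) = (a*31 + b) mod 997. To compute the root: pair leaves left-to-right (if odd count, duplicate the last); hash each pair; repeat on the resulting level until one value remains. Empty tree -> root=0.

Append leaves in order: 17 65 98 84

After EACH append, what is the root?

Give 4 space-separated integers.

Answer: 17 592 551 537

Derivation:
After append 17 (leaves=[17]):
  L0: [17]
  root=17
After append 65 (leaves=[17, 65]):
  L0: [17, 65]
  L1: h(17,65)=(17*31+65)%997=592 -> [592]
  root=592
After append 98 (leaves=[17, 65, 98]):
  L0: [17, 65, 98]
  L1: h(17,65)=(17*31+65)%997=592 h(98,98)=(98*31+98)%997=145 -> [592, 145]
  L2: h(592,145)=(592*31+145)%997=551 -> [551]
  root=551
After append 84 (leaves=[17, 65, 98, 84]):
  L0: [17, 65, 98, 84]
  L1: h(17,65)=(17*31+65)%997=592 h(98,84)=(98*31+84)%997=131 -> [592, 131]
  L2: h(592,131)=(592*31+131)%997=537 -> [537]
  root=537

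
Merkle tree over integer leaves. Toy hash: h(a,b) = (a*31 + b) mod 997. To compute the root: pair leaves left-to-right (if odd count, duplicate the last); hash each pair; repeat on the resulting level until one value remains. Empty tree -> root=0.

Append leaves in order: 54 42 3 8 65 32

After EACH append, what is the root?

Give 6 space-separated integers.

After append 54 (leaves=[54]):
  L0: [54]
  root=54
After append 42 (leaves=[54, 42]):
  L0: [54, 42]
  L1: h(54,42)=(54*31+42)%997=719 -> [719]
  root=719
After append 3 (leaves=[54, 42, 3]):
  L0: [54, 42, 3]
  L1: h(54,42)=(54*31+42)%997=719 h(3,3)=(3*31+3)%997=96 -> [719, 96]
  L2: h(719,96)=(719*31+96)%997=451 -> [451]
  root=451
After append 8 (leaves=[54, 42, 3, 8]):
  L0: [54, 42, 3, 8]
  L1: h(54,42)=(54*31+42)%997=719 h(3,8)=(3*31+8)%997=101 -> [719, 101]
  L2: h(719,101)=(719*31+101)%997=456 -> [456]
  root=456
After append 65 (leaves=[54, 42, 3, 8, 65]):
  L0: [54, 42, 3, 8, 65]
  L1: h(54,42)=(54*31+42)%997=719 h(3,8)=(3*31+8)%997=101 h(65,65)=(65*31+65)%997=86 -> [719, 101, 86]
  L2: h(719,101)=(719*31+101)%997=456 h(86,86)=(86*31+86)%997=758 -> [456, 758]
  L3: h(456,758)=(456*31+758)%997=936 -> [936]
  root=936
After append 32 (leaves=[54, 42, 3, 8, 65, 32]):
  L0: [54, 42, 3, 8, 65, 32]
  L1: h(54,42)=(54*31+42)%997=719 h(3,8)=(3*31+8)%997=101 h(65,32)=(65*31+32)%997=53 -> [719, 101, 53]
  L2: h(719,101)=(719*31+101)%997=456 h(53,53)=(53*31+53)%997=699 -> [456, 699]
  L3: h(456,699)=(456*31+699)%997=877 -> [877]
  root=877

Answer: 54 719 451 456 936 877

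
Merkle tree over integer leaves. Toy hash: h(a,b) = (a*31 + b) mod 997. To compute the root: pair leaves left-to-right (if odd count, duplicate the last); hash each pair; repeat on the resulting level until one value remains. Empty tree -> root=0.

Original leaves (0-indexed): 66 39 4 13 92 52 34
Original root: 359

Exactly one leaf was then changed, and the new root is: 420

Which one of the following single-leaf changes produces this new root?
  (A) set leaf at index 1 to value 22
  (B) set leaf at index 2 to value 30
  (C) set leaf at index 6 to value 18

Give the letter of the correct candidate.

Answer: B

Derivation:
Original leaves: [66, 39, 4, 13, 92, 52, 34]
Target new root: 420
Try each candidate change and compute the resulting root:
Candidate A: set leaf[1] = 22 -> leaves = [66, 22, 4, 13, 92, 52, 34]
  L0: [66, 22, 4, 13, 92, 52, 34]
  L1: h(66,22)=(66*31+22)%997=74 h(4,13)=(4*31+13)%997=137 h(92,52)=(92*31+52)%997=910 h(34,34)=(34*31+34)%997=91 -> [74, 137, 910, 91]
  L2: h(74,137)=(74*31+137)%997=437 h(910,91)=(910*31+91)%997=385 -> [437, 385]
  L3: h(437,385)=(437*31+385)%997=971 -> [971]
  root = 971 != target 420
Candidate B: set leaf[2] = 30 -> leaves = [66, 39, 30, 13, 92, 52, 34]
  L0: [66, 39, 30, 13, 92, 52, 34]
  L1: h(66,39)=(66*31+39)%997=91 h(30,13)=(30*31+13)%997=943 h(92,52)=(92*31+52)%997=910 h(34,34)=(34*31+34)%997=91 -> [91, 943, 910, 91]
  L2: h(91,943)=(91*31+943)%997=773 h(910,91)=(910*31+91)%997=385 -> [773, 385]
  L3: h(773,385)=(773*31+385)%997=420 -> [420]
  root = 420 == target 420  ** MATCH **
Candidate C: set leaf[6] = 18 -> leaves = [66, 39, 4, 13, 92, 52, 18]
  L0: [66, 39, 4, 13, 92, 52, 18]
  L1: h(66,39)=(66*31+39)%997=91 h(4,13)=(4*31+13)%997=137 h(92,52)=(92*31+52)%997=910 h(18,18)=(18*31+18)%997=576 -> [91, 137, 910, 576]
  L2: h(91,137)=(91*31+137)%997=964 h(910,576)=(910*31+576)%997=870 -> [964, 870]
  L3: h(964,870)=(964*31+870)%997=844 -> [844]
  root = 844 != target 420
Candidate B produces the target root.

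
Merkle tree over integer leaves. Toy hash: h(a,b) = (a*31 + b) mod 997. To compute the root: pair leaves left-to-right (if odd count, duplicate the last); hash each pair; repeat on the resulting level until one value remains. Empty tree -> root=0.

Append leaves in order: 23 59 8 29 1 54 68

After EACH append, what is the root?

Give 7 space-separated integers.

Answer: 23 772 260 281 762 464 561

Derivation:
After append 23 (leaves=[23]):
  L0: [23]
  root=23
After append 59 (leaves=[23, 59]):
  L0: [23, 59]
  L1: h(23,59)=(23*31+59)%997=772 -> [772]
  root=772
After append 8 (leaves=[23, 59, 8]):
  L0: [23, 59, 8]
  L1: h(23,59)=(23*31+59)%997=772 h(8,8)=(8*31+8)%997=256 -> [772, 256]
  L2: h(772,256)=(772*31+256)%997=260 -> [260]
  root=260
After append 29 (leaves=[23, 59, 8, 29]):
  L0: [23, 59, 8, 29]
  L1: h(23,59)=(23*31+59)%997=772 h(8,29)=(8*31+29)%997=277 -> [772, 277]
  L2: h(772,277)=(772*31+277)%997=281 -> [281]
  root=281
After append 1 (leaves=[23, 59, 8, 29, 1]):
  L0: [23, 59, 8, 29, 1]
  L1: h(23,59)=(23*31+59)%997=772 h(8,29)=(8*31+29)%997=277 h(1,1)=(1*31+1)%997=32 -> [772, 277, 32]
  L2: h(772,277)=(772*31+277)%997=281 h(32,32)=(32*31+32)%997=27 -> [281, 27]
  L3: h(281,27)=(281*31+27)%997=762 -> [762]
  root=762
After append 54 (leaves=[23, 59, 8, 29, 1, 54]):
  L0: [23, 59, 8, 29, 1, 54]
  L1: h(23,59)=(23*31+59)%997=772 h(8,29)=(8*31+29)%997=277 h(1,54)=(1*31+54)%997=85 -> [772, 277, 85]
  L2: h(772,277)=(772*31+277)%997=281 h(85,85)=(85*31+85)%997=726 -> [281, 726]
  L3: h(281,726)=(281*31+726)%997=464 -> [464]
  root=464
After append 68 (leaves=[23, 59, 8, 29, 1, 54, 68]):
  L0: [23, 59, 8, 29, 1, 54, 68]
  L1: h(23,59)=(23*31+59)%997=772 h(8,29)=(8*31+29)%997=277 h(1,54)=(1*31+54)%997=85 h(68,68)=(68*31+68)%997=182 -> [772, 277, 85, 182]
  L2: h(772,277)=(772*31+277)%997=281 h(85,182)=(85*31+182)%997=823 -> [281, 823]
  L3: h(281,823)=(281*31+823)%997=561 -> [561]
  root=561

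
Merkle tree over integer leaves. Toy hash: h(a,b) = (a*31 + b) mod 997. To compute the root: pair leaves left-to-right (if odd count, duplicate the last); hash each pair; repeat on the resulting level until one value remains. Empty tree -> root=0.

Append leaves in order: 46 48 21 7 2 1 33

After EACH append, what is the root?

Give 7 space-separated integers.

Answer: 46 477 504 490 289 257 253

Derivation:
After append 46 (leaves=[46]):
  L0: [46]
  root=46
After append 48 (leaves=[46, 48]):
  L0: [46, 48]
  L1: h(46,48)=(46*31+48)%997=477 -> [477]
  root=477
After append 21 (leaves=[46, 48, 21]):
  L0: [46, 48, 21]
  L1: h(46,48)=(46*31+48)%997=477 h(21,21)=(21*31+21)%997=672 -> [477, 672]
  L2: h(477,672)=(477*31+672)%997=504 -> [504]
  root=504
After append 7 (leaves=[46, 48, 21, 7]):
  L0: [46, 48, 21, 7]
  L1: h(46,48)=(46*31+48)%997=477 h(21,7)=(21*31+7)%997=658 -> [477, 658]
  L2: h(477,658)=(477*31+658)%997=490 -> [490]
  root=490
After append 2 (leaves=[46, 48, 21, 7, 2]):
  L0: [46, 48, 21, 7, 2]
  L1: h(46,48)=(46*31+48)%997=477 h(21,7)=(21*31+7)%997=658 h(2,2)=(2*31+2)%997=64 -> [477, 658, 64]
  L2: h(477,658)=(477*31+658)%997=490 h(64,64)=(64*31+64)%997=54 -> [490, 54]
  L3: h(490,54)=(490*31+54)%997=289 -> [289]
  root=289
After append 1 (leaves=[46, 48, 21, 7, 2, 1]):
  L0: [46, 48, 21, 7, 2, 1]
  L1: h(46,48)=(46*31+48)%997=477 h(21,7)=(21*31+7)%997=658 h(2,1)=(2*31+1)%997=63 -> [477, 658, 63]
  L2: h(477,658)=(477*31+658)%997=490 h(63,63)=(63*31+63)%997=22 -> [490, 22]
  L3: h(490,22)=(490*31+22)%997=257 -> [257]
  root=257
After append 33 (leaves=[46, 48, 21, 7, 2, 1, 33]):
  L0: [46, 48, 21, 7, 2, 1, 33]
  L1: h(46,48)=(46*31+48)%997=477 h(21,7)=(21*31+7)%997=658 h(2,1)=(2*31+1)%997=63 h(33,33)=(33*31+33)%997=59 -> [477, 658, 63, 59]
  L2: h(477,658)=(477*31+658)%997=490 h(63,59)=(63*31+59)%997=18 -> [490, 18]
  L3: h(490,18)=(490*31+18)%997=253 -> [253]
  root=253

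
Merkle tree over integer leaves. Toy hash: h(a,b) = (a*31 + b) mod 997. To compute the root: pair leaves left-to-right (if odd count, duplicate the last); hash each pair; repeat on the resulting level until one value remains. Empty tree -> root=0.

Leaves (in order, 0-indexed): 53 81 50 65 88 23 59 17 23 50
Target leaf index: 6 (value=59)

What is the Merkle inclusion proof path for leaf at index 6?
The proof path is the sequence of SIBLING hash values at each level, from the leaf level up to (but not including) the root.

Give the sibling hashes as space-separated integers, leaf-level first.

Answer: 17 757 224 661

Derivation:
L0 (leaves): [53, 81, 50, 65, 88, 23, 59, 17, 23, 50], target index=6
L1: h(53,81)=(53*31+81)%997=727 [pair 0] h(50,65)=(50*31+65)%997=618 [pair 1] h(88,23)=(88*31+23)%997=757 [pair 2] h(59,17)=(59*31+17)%997=849 [pair 3] h(23,50)=(23*31+50)%997=763 [pair 4] -> [727, 618, 757, 849, 763]
  Sibling for proof at L0: 17
L2: h(727,618)=(727*31+618)%997=224 [pair 0] h(757,849)=(757*31+849)%997=388 [pair 1] h(763,763)=(763*31+763)%997=488 [pair 2] -> [224, 388, 488]
  Sibling for proof at L1: 757
L3: h(224,388)=(224*31+388)%997=353 [pair 0] h(488,488)=(488*31+488)%997=661 [pair 1] -> [353, 661]
  Sibling for proof at L2: 224
L4: h(353,661)=(353*31+661)%997=637 [pair 0] -> [637]
  Sibling for proof at L3: 661
Root: 637
Proof path (sibling hashes from leaf to root): [17, 757, 224, 661]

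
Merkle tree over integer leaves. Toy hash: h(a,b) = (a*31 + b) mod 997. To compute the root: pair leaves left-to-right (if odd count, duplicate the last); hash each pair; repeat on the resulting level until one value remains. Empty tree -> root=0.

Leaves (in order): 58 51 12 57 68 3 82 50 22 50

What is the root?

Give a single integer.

Answer: 9

Derivation:
L0: [58, 51, 12, 57, 68, 3, 82, 50, 22, 50]
L1: h(58,51)=(58*31+51)%997=852 h(12,57)=(12*31+57)%997=429 h(68,3)=(68*31+3)%997=117 h(82,50)=(82*31+50)%997=598 h(22,50)=(22*31+50)%997=732 -> [852, 429, 117, 598, 732]
L2: h(852,429)=(852*31+429)%997=919 h(117,598)=(117*31+598)%997=237 h(732,732)=(732*31+732)%997=493 -> [919, 237, 493]
L3: h(919,237)=(919*31+237)%997=810 h(493,493)=(493*31+493)%997=821 -> [810, 821]
L4: h(810,821)=(810*31+821)%997=9 -> [9]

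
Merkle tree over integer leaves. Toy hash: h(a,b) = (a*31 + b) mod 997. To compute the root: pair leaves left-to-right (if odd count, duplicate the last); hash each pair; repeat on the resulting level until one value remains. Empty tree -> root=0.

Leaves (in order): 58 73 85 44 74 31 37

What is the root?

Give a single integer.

Answer: 219

Derivation:
L0: [58, 73, 85, 44, 74, 31, 37]
L1: h(58,73)=(58*31+73)%997=874 h(85,44)=(85*31+44)%997=685 h(74,31)=(74*31+31)%997=331 h(37,37)=(37*31+37)%997=187 -> [874, 685, 331, 187]
L2: h(874,685)=(874*31+685)%997=860 h(331,187)=(331*31+187)%997=478 -> [860, 478]
L3: h(860,478)=(860*31+478)%997=219 -> [219]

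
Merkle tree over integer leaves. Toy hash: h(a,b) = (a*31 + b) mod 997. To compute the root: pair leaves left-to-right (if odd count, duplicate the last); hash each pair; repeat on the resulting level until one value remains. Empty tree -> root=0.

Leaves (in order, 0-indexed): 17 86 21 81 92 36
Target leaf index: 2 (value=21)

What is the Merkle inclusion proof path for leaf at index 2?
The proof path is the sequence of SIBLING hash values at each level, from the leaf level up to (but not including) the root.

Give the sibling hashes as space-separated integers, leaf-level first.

L0 (leaves): [17, 86, 21, 81, 92, 36], target index=2
L1: h(17,86)=(17*31+86)%997=613 [pair 0] h(21,81)=(21*31+81)%997=732 [pair 1] h(92,36)=(92*31+36)%997=894 [pair 2] -> [613, 732, 894]
  Sibling for proof at L0: 81
L2: h(613,732)=(613*31+732)%997=792 [pair 0] h(894,894)=(894*31+894)%997=692 [pair 1] -> [792, 692]
  Sibling for proof at L1: 613
L3: h(792,692)=(792*31+692)%997=319 [pair 0] -> [319]
  Sibling for proof at L2: 692
Root: 319
Proof path (sibling hashes from leaf to root): [81, 613, 692]

Answer: 81 613 692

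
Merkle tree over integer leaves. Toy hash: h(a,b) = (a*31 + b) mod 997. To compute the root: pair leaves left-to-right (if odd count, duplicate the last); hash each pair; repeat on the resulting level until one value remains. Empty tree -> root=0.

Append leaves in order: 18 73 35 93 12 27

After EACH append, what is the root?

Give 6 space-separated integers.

After append 18 (leaves=[18]):
  L0: [18]
  root=18
After append 73 (leaves=[18, 73]):
  L0: [18, 73]
  L1: h(18,73)=(18*31+73)%997=631 -> [631]
  root=631
After append 35 (leaves=[18, 73, 35]):
  L0: [18, 73, 35]
  L1: h(18,73)=(18*31+73)%997=631 h(35,35)=(35*31+35)%997=123 -> [631, 123]
  L2: h(631,123)=(631*31+123)%997=741 -> [741]
  root=741
After append 93 (leaves=[18, 73, 35, 93]):
  L0: [18, 73, 35, 93]
  L1: h(18,73)=(18*31+73)%997=631 h(35,93)=(35*31+93)%997=181 -> [631, 181]
  L2: h(631,181)=(631*31+181)%997=799 -> [799]
  root=799
After append 12 (leaves=[18, 73, 35, 93, 12]):
  L0: [18, 73, 35, 93, 12]
  L1: h(18,73)=(18*31+73)%997=631 h(35,93)=(35*31+93)%997=181 h(12,12)=(12*31+12)%997=384 -> [631, 181, 384]
  L2: h(631,181)=(631*31+181)%997=799 h(384,384)=(384*31+384)%997=324 -> [799, 324]
  L3: h(799,324)=(799*31+324)%997=168 -> [168]
  root=168
After append 27 (leaves=[18, 73, 35, 93, 12, 27]):
  L0: [18, 73, 35, 93, 12, 27]
  L1: h(18,73)=(18*31+73)%997=631 h(35,93)=(35*31+93)%997=181 h(12,27)=(12*31+27)%997=399 -> [631, 181, 399]
  L2: h(631,181)=(631*31+181)%997=799 h(399,399)=(399*31+399)%997=804 -> [799, 804]
  L3: h(799,804)=(799*31+804)%997=648 -> [648]
  root=648

Answer: 18 631 741 799 168 648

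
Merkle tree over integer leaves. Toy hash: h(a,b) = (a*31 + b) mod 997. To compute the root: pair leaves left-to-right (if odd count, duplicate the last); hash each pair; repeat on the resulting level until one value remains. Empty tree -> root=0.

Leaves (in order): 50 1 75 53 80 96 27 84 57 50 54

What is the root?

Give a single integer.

L0: [50, 1, 75, 53, 80, 96, 27, 84, 57, 50, 54]
L1: h(50,1)=(50*31+1)%997=554 h(75,53)=(75*31+53)%997=384 h(80,96)=(80*31+96)%997=582 h(27,84)=(27*31+84)%997=921 h(57,50)=(57*31+50)%997=820 h(54,54)=(54*31+54)%997=731 -> [554, 384, 582, 921, 820, 731]
L2: h(554,384)=(554*31+384)%997=609 h(582,921)=(582*31+921)%997=20 h(820,731)=(820*31+731)%997=229 -> [609, 20, 229]
L3: h(609,20)=(609*31+20)%997=953 h(229,229)=(229*31+229)%997=349 -> [953, 349]
L4: h(953,349)=(953*31+349)%997=979 -> [979]

Answer: 979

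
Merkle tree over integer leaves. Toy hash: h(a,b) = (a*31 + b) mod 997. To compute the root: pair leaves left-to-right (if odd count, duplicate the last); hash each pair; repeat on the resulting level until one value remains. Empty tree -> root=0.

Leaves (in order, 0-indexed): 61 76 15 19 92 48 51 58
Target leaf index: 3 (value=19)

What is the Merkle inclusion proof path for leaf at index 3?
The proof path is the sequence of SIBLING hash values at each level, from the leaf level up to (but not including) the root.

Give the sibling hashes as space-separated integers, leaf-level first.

L0 (leaves): [61, 76, 15, 19, 92, 48, 51, 58], target index=3
L1: h(61,76)=(61*31+76)%997=970 [pair 0] h(15,19)=(15*31+19)%997=484 [pair 1] h(92,48)=(92*31+48)%997=906 [pair 2] h(51,58)=(51*31+58)%997=642 [pair 3] -> [970, 484, 906, 642]
  Sibling for proof at L0: 15
L2: h(970,484)=(970*31+484)%997=644 [pair 0] h(906,642)=(906*31+642)%997=812 [pair 1] -> [644, 812]
  Sibling for proof at L1: 970
L3: h(644,812)=(644*31+812)%997=836 [pair 0] -> [836]
  Sibling for proof at L2: 812
Root: 836
Proof path (sibling hashes from leaf to root): [15, 970, 812]

Answer: 15 970 812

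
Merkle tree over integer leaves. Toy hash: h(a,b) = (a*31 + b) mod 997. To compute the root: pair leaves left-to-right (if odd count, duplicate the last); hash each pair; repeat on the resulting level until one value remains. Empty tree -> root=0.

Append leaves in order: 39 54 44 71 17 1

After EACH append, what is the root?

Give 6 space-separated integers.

Answer: 39 266 681 708 473 958

Derivation:
After append 39 (leaves=[39]):
  L0: [39]
  root=39
After append 54 (leaves=[39, 54]):
  L0: [39, 54]
  L1: h(39,54)=(39*31+54)%997=266 -> [266]
  root=266
After append 44 (leaves=[39, 54, 44]):
  L0: [39, 54, 44]
  L1: h(39,54)=(39*31+54)%997=266 h(44,44)=(44*31+44)%997=411 -> [266, 411]
  L2: h(266,411)=(266*31+411)%997=681 -> [681]
  root=681
After append 71 (leaves=[39, 54, 44, 71]):
  L0: [39, 54, 44, 71]
  L1: h(39,54)=(39*31+54)%997=266 h(44,71)=(44*31+71)%997=438 -> [266, 438]
  L2: h(266,438)=(266*31+438)%997=708 -> [708]
  root=708
After append 17 (leaves=[39, 54, 44, 71, 17]):
  L0: [39, 54, 44, 71, 17]
  L1: h(39,54)=(39*31+54)%997=266 h(44,71)=(44*31+71)%997=438 h(17,17)=(17*31+17)%997=544 -> [266, 438, 544]
  L2: h(266,438)=(266*31+438)%997=708 h(544,544)=(544*31+544)%997=459 -> [708, 459]
  L3: h(708,459)=(708*31+459)%997=473 -> [473]
  root=473
After append 1 (leaves=[39, 54, 44, 71, 17, 1]):
  L0: [39, 54, 44, 71, 17, 1]
  L1: h(39,54)=(39*31+54)%997=266 h(44,71)=(44*31+71)%997=438 h(17,1)=(17*31+1)%997=528 -> [266, 438, 528]
  L2: h(266,438)=(266*31+438)%997=708 h(528,528)=(528*31+528)%997=944 -> [708, 944]
  L3: h(708,944)=(708*31+944)%997=958 -> [958]
  root=958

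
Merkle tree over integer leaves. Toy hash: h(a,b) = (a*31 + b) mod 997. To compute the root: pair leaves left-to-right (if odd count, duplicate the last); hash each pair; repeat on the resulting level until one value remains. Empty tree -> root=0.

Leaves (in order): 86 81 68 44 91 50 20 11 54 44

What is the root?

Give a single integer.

L0: [86, 81, 68, 44, 91, 50, 20, 11, 54, 44]
L1: h(86,81)=(86*31+81)%997=753 h(68,44)=(68*31+44)%997=158 h(91,50)=(91*31+50)%997=877 h(20,11)=(20*31+11)%997=631 h(54,44)=(54*31+44)%997=721 -> [753, 158, 877, 631, 721]
L2: h(753,158)=(753*31+158)%997=570 h(877,631)=(877*31+631)%997=899 h(721,721)=(721*31+721)%997=141 -> [570, 899, 141]
L3: h(570,899)=(570*31+899)%997=623 h(141,141)=(141*31+141)%997=524 -> [623, 524]
L4: h(623,524)=(623*31+524)%997=894 -> [894]

Answer: 894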